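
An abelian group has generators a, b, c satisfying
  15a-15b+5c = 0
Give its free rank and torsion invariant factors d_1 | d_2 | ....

rank_ℚ(R)=1; free=3−1=2
SNF(R) diag = [5] → torsion [5]

Answer: M ≅ ℤ^2 ⊕ ℤ/5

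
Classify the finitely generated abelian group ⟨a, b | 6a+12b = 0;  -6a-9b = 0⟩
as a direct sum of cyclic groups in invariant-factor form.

Answer: M ≅ ℤ/3 ⊕ ℤ/6

Derivation:
rank_ℚ(R)=2; free=2−2=0
SNF(R) diag = [3, 6] → torsion [3, 6]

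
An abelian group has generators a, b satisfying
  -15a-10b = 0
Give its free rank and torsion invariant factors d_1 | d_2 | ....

rank_ℚ(R)=1; free=2−1=1
SNF(R) diag = [5] → torsion [5]

Answer: M ≅ ℤ^1 ⊕ ℤ/5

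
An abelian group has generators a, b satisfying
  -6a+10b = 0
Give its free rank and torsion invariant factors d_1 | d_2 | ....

rank_ℚ(R)=1; free=2−1=1
SNF(R) diag = [2] → torsion [2]

Answer: M ≅ ℤ^1 ⊕ ℤ/2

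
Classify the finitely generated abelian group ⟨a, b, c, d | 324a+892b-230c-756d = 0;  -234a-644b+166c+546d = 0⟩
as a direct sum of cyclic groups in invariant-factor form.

rank_ℚ(R)=2; free=4−2=2
SNF(R) diag = [2, 6] → torsion [2, 6]

Answer: M ≅ ℤ^2 ⊕ ℤ/2 ⊕ ℤ/6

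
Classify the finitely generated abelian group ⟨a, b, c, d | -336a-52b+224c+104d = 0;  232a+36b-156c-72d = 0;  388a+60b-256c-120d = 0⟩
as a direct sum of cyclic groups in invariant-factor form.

rank_ℚ(R)=3; free=4−3=1
SNF(R) diag = [4, 4, 4] → torsion [4, 4, 4]

Answer: M ≅ ℤ^1 ⊕ ℤ/4 ⊕ ℤ/4 ⊕ ℤ/4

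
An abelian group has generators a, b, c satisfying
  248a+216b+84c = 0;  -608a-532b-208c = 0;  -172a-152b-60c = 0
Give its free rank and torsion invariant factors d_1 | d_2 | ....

Answer: M ≅ ℤ/4 ⊕ ℤ/4 ⊕ ℤ/4

Derivation:
rank_ℚ(R)=3; free=3−3=0
SNF(R) diag = [4, 4, 4] → torsion [4, 4, 4]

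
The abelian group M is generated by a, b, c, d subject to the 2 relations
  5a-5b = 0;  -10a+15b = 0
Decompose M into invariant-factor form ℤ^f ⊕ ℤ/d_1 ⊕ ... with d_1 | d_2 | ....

rank_ℚ(R)=2; free=4−2=2
SNF(R) diag = [5, 5] → torsion [5, 5]

Answer: M ≅ ℤ^2 ⊕ ℤ/5 ⊕ ℤ/5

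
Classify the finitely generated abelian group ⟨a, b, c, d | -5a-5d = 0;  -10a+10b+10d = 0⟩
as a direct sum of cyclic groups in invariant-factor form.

rank_ℚ(R)=2; free=4−2=2
SNF(R) diag = [5, 10] → torsion [5, 10]

Answer: M ≅ ℤ^2 ⊕ ℤ/5 ⊕ ℤ/10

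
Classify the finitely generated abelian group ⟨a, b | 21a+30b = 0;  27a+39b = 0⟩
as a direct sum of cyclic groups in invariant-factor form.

rank_ℚ(R)=2; free=2−2=0
SNF(R) diag = [3, 3] → torsion [3, 3]

Answer: M ≅ ℤ/3 ⊕ ℤ/3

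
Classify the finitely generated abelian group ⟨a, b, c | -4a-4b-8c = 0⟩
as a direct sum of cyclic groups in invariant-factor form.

rank_ℚ(R)=1; free=3−1=2
SNF(R) diag = [4] → torsion [4]

Answer: M ≅ ℤ^2 ⊕ ℤ/4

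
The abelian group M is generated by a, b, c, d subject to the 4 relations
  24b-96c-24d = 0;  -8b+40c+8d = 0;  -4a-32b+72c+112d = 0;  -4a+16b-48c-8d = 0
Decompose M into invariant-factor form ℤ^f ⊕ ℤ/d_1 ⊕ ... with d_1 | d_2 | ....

rank_ℚ(R)=4; free=4−4=0
SNF(R) diag = [4, 8, 24, 72] → torsion [4, 8, 24, 72]

Answer: M ≅ ℤ/4 ⊕ ℤ/8 ⊕ ℤ/24 ⊕ ℤ/72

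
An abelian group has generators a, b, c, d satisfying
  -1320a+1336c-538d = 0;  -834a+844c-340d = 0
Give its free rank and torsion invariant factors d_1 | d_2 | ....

Answer: M ≅ ℤ^2 ⊕ ℤ/2 ⊕ ℤ/6

Derivation:
rank_ℚ(R)=2; free=4−2=2
SNF(R) diag = [2, 6] → torsion [2, 6]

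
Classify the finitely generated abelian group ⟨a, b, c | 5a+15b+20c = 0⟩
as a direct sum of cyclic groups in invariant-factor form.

rank_ℚ(R)=1; free=3−1=2
SNF(R) diag = [5] → torsion [5]

Answer: M ≅ ℤ^2 ⊕ ℤ/5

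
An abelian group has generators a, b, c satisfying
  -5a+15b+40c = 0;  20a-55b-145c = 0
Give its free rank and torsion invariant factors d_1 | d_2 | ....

rank_ℚ(R)=2; free=3−2=1
SNF(R) diag = [5, 5] → torsion [5, 5]

Answer: M ≅ ℤ^1 ⊕ ℤ/5 ⊕ ℤ/5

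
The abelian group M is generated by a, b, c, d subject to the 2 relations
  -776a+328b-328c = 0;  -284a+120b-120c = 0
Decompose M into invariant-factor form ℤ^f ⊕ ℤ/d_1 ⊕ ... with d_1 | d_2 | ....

Answer: M ≅ ℤ^2 ⊕ ℤ/4 ⊕ ℤ/8

Derivation:
rank_ℚ(R)=2; free=4−2=2
SNF(R) diag = [4, 8] → torsion [4, 8]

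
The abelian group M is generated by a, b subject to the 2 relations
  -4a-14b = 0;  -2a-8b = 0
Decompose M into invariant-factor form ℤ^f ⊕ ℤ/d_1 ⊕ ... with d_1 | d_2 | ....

rank_ℚ(R)=2; free=2−2=0
SNF(R) diag = [2, 2] → torsion [2, 2]

Answer: M ≅ ℤ/2 ⊕ ℤ/2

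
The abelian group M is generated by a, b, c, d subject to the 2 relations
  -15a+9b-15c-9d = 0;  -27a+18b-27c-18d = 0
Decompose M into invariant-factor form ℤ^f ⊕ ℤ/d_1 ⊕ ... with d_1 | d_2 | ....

rank_ℚ(R)=2; free=4−2=2
SNF(R) diag = [3, 9] → torsion [3, 9]

Answer: M ≅ ℤ^2 ⊕ ℤ/3 ⊕ ℤ/9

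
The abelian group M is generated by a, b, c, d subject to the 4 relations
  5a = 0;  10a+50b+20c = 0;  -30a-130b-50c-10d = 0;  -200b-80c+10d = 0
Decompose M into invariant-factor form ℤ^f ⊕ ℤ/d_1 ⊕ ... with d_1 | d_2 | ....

Answer: M ≅ ℤ/5 ⊕ ℤ/10 ⊕ ℤ/10 ⊕ ℤ/10

Derivation:
rank_ℚ(R)=4; free=4−4=0
SNF(R) diag = [5, 10, 10, 10] → torsion [5, 10, 10, 10]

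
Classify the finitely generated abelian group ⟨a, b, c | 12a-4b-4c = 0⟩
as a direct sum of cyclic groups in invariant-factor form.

Answer: M ≅ ℤ^2 ⊕ ℤ/4

Derivation:
rank_ℚ(R)=1; free=3−1=2
SNF(R) diag = [4] → torsion [4]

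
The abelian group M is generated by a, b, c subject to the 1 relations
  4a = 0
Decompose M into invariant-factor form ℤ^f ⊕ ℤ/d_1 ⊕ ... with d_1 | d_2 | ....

Answer: M ≅ ℤ^2 ⊕ ℤ/4

Derivation:
rank_ℚ(R)=1; free=3−1=2
SNF(R) diag = [4] → torsion [4]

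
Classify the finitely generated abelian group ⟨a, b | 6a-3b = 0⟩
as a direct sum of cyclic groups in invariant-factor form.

Answer: M ≅ ℤ^1 ⊕ ℤ/3

Derivation:
rank_ℚ(R)=1; free=2−1=1
SNF(R) diag = [3] → torsion [3]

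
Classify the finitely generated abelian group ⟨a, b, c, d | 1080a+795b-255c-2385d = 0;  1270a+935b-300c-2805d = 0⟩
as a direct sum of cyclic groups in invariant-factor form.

Answer: M ≅ ℤ^2 ⊕ ℤ/5 ⊕ ℤ/15

Derivation:
rank_ℚ(R)=2; free=4−2=2
SNF(R) diag = [5, 15] → torsion [5, 15]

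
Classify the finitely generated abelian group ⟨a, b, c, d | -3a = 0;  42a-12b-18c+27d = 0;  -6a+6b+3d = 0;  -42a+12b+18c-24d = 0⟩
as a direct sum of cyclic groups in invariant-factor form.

Answer: M ≅ ℤ/3 ⊕ ℤ/3 ⊕ ℤ/6 ⊕ ℤ/18

Derivation:
rank_ℚ(R)=4; free=4−4=0
SNF(R) diag = [3, 3, 6, 18] → torsion [3, 3, 6, 18]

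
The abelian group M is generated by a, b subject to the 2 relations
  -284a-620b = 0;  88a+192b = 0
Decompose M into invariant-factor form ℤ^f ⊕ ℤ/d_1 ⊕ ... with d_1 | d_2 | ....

Answer: M ≅ ℤ/4 ⊕ ℤ/8

Derivation:
rank_ℚ(R)=2; free=2−2=0
SNF(R) diag = [4, 8] → torsion [4, 8]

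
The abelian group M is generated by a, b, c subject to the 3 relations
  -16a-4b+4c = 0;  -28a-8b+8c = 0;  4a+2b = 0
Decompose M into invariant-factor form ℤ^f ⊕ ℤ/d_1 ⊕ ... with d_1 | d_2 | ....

rank_ℚ(R)=3; free=3−3=0
SNF(R) diag = [2, 4, 4] → torsion [2, 4, 4]

Answer: M ≅ ℤ/2 ⊕ ℤ/4 ⊕ ℤ/4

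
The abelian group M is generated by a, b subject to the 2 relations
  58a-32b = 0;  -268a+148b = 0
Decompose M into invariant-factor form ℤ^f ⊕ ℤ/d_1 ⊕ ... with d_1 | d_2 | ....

rank_ℚ(R)=2; free=2−2=0
SNF(R) diag = [2, 4] → torsion [2, 4]

Answer: M ≅ ℤ/2 ⊕ ℤ/4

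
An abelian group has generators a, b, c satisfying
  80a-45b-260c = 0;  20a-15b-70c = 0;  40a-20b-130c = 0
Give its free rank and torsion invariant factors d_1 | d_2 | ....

rank_ℚ(R)=3; free=3−3=0
SNF(R) diag = [5, 10, 20] → torsion [5, 10, 20]

Answer: M ≅ ℤ/5 ⊕ ℤ/10 ⊕ ℤ/20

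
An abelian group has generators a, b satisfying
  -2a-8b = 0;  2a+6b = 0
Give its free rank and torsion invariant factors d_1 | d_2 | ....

Answer: M ≅ ℤ/2 ⊕ ℤ/2

Derivation:
rank_ℚ(R)=2; free=2−2=0
SNF(R) diag = [2, 2] → torsion [2, 2]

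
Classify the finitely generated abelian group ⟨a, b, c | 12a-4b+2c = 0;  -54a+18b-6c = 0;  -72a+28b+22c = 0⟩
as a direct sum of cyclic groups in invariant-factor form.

Answer: M ≅ ℤ/2 ⊕ ℤ/6 ⊕ ℤ/12

Derivation:
rank_ℚ(R)=3; free=3−3=0
SNF(R) diag = [2, 6, 12] → torsion [2, 6, 12]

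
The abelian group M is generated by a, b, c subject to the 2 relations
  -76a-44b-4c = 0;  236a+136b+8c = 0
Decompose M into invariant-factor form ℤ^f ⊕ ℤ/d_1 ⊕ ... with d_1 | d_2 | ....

Answer: M ≅ ℤ^1 ⊕ ℤ/4 ⊕ ℤ/12

Derivation:
rank_ℚ(R)=2; free=3−2=1
SNF(R) diag = [4, 12] → torsion [4, 12]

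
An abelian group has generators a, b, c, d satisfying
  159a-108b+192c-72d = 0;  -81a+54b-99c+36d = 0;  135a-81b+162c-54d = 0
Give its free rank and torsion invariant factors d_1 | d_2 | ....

rank_ℚ(R)=3; free=4−3=1
SNF(R) diag = [3, 9, 27] → torsion [3, 9, 27]

Answer: M ≅ ℤ^1 ⊕ ℤ/3 ⊕ ℤ/9 ⊕ ℤ/27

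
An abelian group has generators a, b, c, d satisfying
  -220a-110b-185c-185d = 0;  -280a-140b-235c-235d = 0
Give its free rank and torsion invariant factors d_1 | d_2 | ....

Answer: M ≅ ℤ^2 ⊕ ℤ/5 ⊕ ℤ/10

Derivation:
rank_ℚ(R)=2; free=4−2=2
SNF(R) diag = [5, 10] → torsion [5, 10]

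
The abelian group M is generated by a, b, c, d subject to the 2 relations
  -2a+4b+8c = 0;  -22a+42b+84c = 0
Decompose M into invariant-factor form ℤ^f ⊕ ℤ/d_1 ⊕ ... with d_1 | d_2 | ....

Answer: M ≅ ℤ^2 ⊕ ℤ/2 ⊕ ℤ/2

Derivation:
rank_ℚ(R)=2; free=4−2=2
SNF(R) diag = [2, 2] → torsion [2, 2]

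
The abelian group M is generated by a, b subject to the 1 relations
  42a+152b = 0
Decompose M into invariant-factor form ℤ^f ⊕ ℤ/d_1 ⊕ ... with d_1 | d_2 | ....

Answer: M ≅ ℤ^1 ⊕ ℤ/2

Derivation:
rank_ℚ(R)=1; free=2−1=1
SNF(R) diag = [2] → torsion [2]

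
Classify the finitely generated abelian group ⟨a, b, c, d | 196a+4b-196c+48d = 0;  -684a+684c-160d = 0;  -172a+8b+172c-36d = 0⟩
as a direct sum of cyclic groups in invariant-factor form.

rank_ℚ(R)=3; free=4−3=1
SNF(R) diag = [4, 4, 12] → torsion [4, 4, 12]

Answer: M ≅ ℤ^1 ⊕ ℤ/4 ⊕ ℤ/4 ⊕ ℤ/12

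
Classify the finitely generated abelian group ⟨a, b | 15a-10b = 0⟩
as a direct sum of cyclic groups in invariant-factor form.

Answer: M ≅ ℤ^1 ⊕ ℤ/5

Derivation:
rank_ℚ(R)=1; free=2−1=1
SNF(R) diag = [5] → torsion [5]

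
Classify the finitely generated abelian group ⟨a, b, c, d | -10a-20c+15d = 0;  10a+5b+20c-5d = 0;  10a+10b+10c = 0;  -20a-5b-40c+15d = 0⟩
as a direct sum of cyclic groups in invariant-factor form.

Answer: M ≅ ℤ/5 ⊕ ℤ/5 ⊕ ℤ/10 ⊕ ℤ/10

Derivation:
rank_ℚ(R)=4; free=4−4=0
SNF(R) diag = [5, 5, 10, 10] → torsion [5, 5, 10, 10]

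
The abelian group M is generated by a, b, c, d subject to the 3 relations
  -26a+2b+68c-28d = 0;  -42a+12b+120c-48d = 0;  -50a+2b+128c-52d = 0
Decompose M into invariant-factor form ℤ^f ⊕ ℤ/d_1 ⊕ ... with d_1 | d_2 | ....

Answer: M ≅ ℤ^1 ⊕ ℤ/2 ⊕ ℤ/6 ⊕ ℤ/12

Derivation:
rank_ℚ(R)=3; free=4−3=1
SNF(R) diag = [2, 6, 12] → torsion [2, 6, 12]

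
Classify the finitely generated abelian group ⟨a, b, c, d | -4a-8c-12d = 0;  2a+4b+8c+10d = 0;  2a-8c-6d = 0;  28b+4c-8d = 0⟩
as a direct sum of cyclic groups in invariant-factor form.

Answer: M ≅ ℤ/2 ⊕ ℤ/4 ⊕ ℤ/12 ⊕ ℤ/24

Derivation:
rank_ℚ(R)=4; free=4−4=0
SNF(R) diag = [2, 4, 12, 24] → torsion [2, 4, 12, 24]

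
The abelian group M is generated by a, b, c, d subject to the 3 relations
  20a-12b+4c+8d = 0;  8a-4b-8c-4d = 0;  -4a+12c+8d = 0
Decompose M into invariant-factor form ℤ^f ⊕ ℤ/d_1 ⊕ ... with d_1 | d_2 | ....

rank_ℚ(R)=3; free=4−3=1
SNF(R) diag = [4, 4, 4] → torsion [4, 4, 4]

Answer: M ≅ ℤ^1 ⊕ ℤ/4 ⊕ ℤ/4 ⊕ ℤ/4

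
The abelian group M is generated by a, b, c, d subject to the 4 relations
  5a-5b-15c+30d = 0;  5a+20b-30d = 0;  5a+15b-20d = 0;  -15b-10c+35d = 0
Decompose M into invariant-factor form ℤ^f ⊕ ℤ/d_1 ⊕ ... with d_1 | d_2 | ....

Answer: M ≅ ℤ/5 ⊕ ℤ/5 ⊕ ℤ/5 ⊕ ℤ/5

Derivation:
rank_ℚ(R)=4; free=4−4=0
SNF(R) diag = [5, 5, 5, 5] → torsion [5, 5, 5, 5]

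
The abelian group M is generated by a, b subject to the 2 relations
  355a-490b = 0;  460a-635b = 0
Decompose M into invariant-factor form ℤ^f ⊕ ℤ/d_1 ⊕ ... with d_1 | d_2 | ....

Answer: M ≅ ℤ/5 ⊕ ℤ/5

Derivation:
rank_ℚ(R)=2; free=2−2=0
SNF(R) diag = [5, 5] → torsion [5, 5]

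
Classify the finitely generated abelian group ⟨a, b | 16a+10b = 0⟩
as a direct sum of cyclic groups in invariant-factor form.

Answer: M ≅ ℤ^1 ⊕ ℤ/2

Derivation:
rank_ℚ(R)=1; free=2−1=1
SNF(R) diag = [2] → torsion [2]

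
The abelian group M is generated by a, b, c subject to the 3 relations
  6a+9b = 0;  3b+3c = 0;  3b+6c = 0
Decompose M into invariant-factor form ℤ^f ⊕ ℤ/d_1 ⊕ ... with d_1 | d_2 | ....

rank_ℚ(R)=3; free=3−3=0
SNF(R) diag = [3, 3, 6] → torsion [3, 3, 6]

Answer: M ≅ ℤ/3 ⊕ ℤ/3 ⊕ ℤ/6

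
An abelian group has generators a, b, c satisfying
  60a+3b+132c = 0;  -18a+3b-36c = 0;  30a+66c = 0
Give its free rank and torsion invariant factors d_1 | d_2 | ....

Answer: M ≅ ℤ/3 ⊕ ℤ/6 ⊕ ℤ/18

Derivation:
rank_ℚ(R)=3; free=3−3=0
SNF(R) diag = [3, 6, 18] → torsion [3, 6, 18]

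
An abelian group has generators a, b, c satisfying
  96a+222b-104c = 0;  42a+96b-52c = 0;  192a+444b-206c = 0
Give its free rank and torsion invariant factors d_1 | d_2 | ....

rank_ℚ(R)=3; free=3−3=0
SNF(R) diag = [2, 6, 18] → torsion [2, 6, 18]

Answer: M ≅ ℤ/2 ⊕ ℤ/6 ⊕ ℤ/18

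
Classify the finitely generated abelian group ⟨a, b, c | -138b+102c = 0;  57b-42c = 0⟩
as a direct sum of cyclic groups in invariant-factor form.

Answer: M ≅ ℤ^1 ⊕ ℤ/3 ⊕ ℤ/6

Derivation:
rank_ℚ(R)=2; free=3−2=1
SNF(R) diag = [3, 6] → torsion [3, 6]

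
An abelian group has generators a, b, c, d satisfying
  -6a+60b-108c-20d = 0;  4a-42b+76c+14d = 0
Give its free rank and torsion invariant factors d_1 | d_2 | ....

rank_ℚ(R)=2; free=4−2=2
SNF(R) diag = [2, 2] → torsion [2, 2]

Answer: M ≅ ℤ^2 ⊕ ℤ/2 ⊕ ℤ/2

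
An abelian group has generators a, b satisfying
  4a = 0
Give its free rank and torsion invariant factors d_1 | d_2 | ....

Answer: M ≅ ℤ^1 ⊕ ℤ/4

Derivation:
rank_ℚ(R)=1; free=2−1=1
SNF(R) diag = [4] → torsion [4]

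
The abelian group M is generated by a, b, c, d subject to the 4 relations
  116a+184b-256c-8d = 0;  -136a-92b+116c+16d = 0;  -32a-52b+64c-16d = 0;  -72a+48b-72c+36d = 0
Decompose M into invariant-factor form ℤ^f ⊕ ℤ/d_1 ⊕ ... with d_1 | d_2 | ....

rank_ℚ(R)=4; free=4−4=0
SNF(R) diag = [4, 12, 12, 36] → torsion [4, 12, 12, 36]

Answer: M ≅ ℤ/4 ⊕ ℤ/12 ⊕ ℤ/12 ⊕ ℤ/36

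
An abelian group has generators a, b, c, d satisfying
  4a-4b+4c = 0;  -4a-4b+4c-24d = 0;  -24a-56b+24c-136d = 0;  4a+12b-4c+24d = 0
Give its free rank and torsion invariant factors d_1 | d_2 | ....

rank_ℚ(R)=4; free=4−4=0
SNF(R) diag = [4, 8, 8, 8] → torsion [4, 8, 8, 8]

Answer: M ≅ ℤ/4 ⊕ ℤ/8 ⊕ ℤ/8 ⊕ ℤ/8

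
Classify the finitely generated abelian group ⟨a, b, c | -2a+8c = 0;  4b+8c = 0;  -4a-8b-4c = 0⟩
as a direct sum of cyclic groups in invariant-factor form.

rank_ℚ(R)=3; free=3−3=0
SNF(R) diag = [2, 4, 4] → torsion [2, 4, 4]

Answer: M ≅ ℤ/2 ⊕ ℤ/4 ⊕ ℤ/4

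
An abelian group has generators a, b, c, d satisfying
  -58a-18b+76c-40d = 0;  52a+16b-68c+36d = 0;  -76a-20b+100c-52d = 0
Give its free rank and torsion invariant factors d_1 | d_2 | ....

Answer: M ≅ ℤ^1 ⊕ ℤ/2 ⊕ ℤ/4 ⊕ ℤ/4

Derivation:
rank_ℚ(R)=3; free=4−3=1
SNF(R) diag = [2, 4, 4] → torsion [2, 4, 4]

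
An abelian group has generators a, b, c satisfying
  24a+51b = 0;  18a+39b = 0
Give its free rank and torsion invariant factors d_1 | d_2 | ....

Answer: M ≅ ℤ^1 ⊕ ℤ/3 ⊕ ℤ/6

Derivation:
rank_ℚ(R)=2; free=3−2=1
SNF(R) diag = [3, 6] → torsion [3, 6]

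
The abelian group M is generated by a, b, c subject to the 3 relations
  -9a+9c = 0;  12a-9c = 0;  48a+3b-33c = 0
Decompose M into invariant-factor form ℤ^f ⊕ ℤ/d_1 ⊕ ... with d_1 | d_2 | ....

Answer: M ≅ ℤ/3 ⊕ ℤ/3 ⊕ ℤ/9

Derivation:
rank_ℚ(R)=3; free=3−3=0
SNF(R) diag = [3, 3, 9] → torsion [3, 3, 9]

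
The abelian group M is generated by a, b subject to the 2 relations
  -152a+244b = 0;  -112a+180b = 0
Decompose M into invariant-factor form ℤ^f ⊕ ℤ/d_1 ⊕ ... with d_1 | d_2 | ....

Answer: M ≅ ℤ/4 ⊕ ℤ/8

Derivation:
rank_ℚ(R)=2; free=2−2=0
SNF(R) diag = [4, 8] → torsion [4, 8]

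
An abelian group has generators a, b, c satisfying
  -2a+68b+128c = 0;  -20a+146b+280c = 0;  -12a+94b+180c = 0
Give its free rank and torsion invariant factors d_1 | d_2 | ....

Answer: M ≅ ℤ/2 ⊕ ℤ/2 ⊕ ℤ/4

Derivation:
rank_ℚ(R)=3; free=3−3=0
SNF(R) diag = [2, 2, 4] → torsion [2, 2, 4]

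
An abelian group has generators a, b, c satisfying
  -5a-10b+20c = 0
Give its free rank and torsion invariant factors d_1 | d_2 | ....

Answer: M ≅ ℤ^2 ⊕ ℤ/5

Derivation:
rank_ℚ(R)=1; free=3−1=2
SNF(R) diag = [5] → torsion [5]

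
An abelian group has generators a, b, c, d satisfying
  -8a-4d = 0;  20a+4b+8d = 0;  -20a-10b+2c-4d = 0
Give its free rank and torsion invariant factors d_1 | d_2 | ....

rank_ℚ(R)=3; free=4−3=1
SNF(R) diag = [2, 4, 4] → torsion [2, 4, 4]

Answer: M ≅ ℤ^1 ⊕ ℤ/2 ⊕ ℤ/4 ⊕ ℤ/4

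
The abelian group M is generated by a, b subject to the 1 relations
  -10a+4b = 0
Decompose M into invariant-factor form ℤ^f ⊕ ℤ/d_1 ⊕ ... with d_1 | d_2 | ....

Answer: M ≅ ℤ^1 ⊕ ℤ/2

Derivation:
rank_ℚ(R)=1; free=2−1=1
SNF(R) diag = [2] → torsion [2]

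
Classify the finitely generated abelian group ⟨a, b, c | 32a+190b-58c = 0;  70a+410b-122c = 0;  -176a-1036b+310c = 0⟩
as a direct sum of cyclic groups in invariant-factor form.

Answer: M ≅ ℤ/2 ⊕ ℤ/6 ⊕ ℤ/18

Derivation:
rank_ℚ(R)=3; free=3−3=0
SNF(R) diag = [2, 6, 18] → torsion [2, 6, 18]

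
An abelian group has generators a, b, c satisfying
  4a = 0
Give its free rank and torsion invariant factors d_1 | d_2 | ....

rank_ℚ(R)=1; free=3−1=2
SNF(R) diag = [4] → torsion [4]

Answer: M ≅ ℤ^2 ⊕ ℤ/4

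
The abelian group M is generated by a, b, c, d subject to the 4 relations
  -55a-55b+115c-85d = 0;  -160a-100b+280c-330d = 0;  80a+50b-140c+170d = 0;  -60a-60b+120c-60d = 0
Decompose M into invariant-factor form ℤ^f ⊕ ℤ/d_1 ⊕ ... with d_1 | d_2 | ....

rank_ℚ(R)=4; free=4−4=0
SNF(R) diag = [5, 10, 30, 60] → torsion [5, 10, 30, 60]

Answer: M ≅ ℤ/5 ⊕ ℤ/10 ⊕ ℤ/30 ⊕ ℤ/60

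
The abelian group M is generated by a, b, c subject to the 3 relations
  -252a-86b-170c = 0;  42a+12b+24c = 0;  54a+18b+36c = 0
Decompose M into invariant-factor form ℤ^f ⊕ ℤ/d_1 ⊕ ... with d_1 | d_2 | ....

rank_ℚ(R)=3; free=3−3=0
SNF(R) diag = [2, 6, 18] → torsion [2, 6, 18]

Answer: M ≅ ℤ/2 ⊕ ℤ/6 ⊕ ℤ/18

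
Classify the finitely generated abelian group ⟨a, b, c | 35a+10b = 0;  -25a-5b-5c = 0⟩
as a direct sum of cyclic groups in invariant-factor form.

rank_ℚ(R)=2; free=3−2=1
SNF(R) diag = [5, 5] → torsion [5, 5]

Answer: M ≅ ℤ^1 ⊕ ℤ/5 ⊕ ℤ/5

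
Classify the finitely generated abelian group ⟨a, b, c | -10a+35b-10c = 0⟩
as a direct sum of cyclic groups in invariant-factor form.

rank_ℚ(R)=1; free=3−1=2
SNF(R) diag = [5] → torsion [5]

Answer: M ≅ ℤ^2 ⊕ ℤ/5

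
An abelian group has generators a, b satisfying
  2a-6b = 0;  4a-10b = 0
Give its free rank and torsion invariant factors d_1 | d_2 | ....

rank_ℚ(R)=2; free=2−2=0
SNF(R) diag = [2, 2] → torsion [2, 2]

Answer: M ≅ ℤ/2 ⊕ ℤ/2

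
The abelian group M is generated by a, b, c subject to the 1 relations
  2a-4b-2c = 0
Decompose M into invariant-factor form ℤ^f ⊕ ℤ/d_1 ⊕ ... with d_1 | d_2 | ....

rank_ℚ(R)=1; free=3−1=2
SNF(R) diag = [2] → torsion [2]

Answer: M ≅ ℤ^2 ⊕ ℤ/2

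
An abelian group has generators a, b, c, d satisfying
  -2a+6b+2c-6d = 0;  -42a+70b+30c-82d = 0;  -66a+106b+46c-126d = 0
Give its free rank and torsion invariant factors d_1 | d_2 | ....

rank_ℚ(R)=3; free=4−3=1
SNF(R) diag = [2, 4, 4] → torsion [2, 4, 4]

Answer: M ≅ ℤ^1 ⊕ ℤ/2 ⊕ ℤ/4 ⊕ ℤ/4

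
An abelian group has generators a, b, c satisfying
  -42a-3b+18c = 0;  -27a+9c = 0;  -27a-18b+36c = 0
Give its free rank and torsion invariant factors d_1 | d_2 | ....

rank_ℚ(R)=3; free=3−3=0
SNF(R) diag = [3, 9, 9] → torsion [3, 9, 9]

Answer: M ≅ ℤ/3 ⊕ ℤ/9 ⊕ ℤ/9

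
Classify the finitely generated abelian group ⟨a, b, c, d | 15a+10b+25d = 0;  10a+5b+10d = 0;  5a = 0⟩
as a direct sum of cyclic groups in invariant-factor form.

rank_ℚ(R)=3; free=4−3=1
SNF(R) diag = [5, 5, 5] → torsion [5, 5, 5]

Answer: M ≅ ℤ^1 ⊕ ℤ/5 ⊕ ℤ/5 ⊕ ℤ/5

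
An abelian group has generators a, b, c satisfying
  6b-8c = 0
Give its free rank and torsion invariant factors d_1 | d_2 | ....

Answer: M ≅ ℤ^2 ⊕ ℤ/2

Derivation:
rank_ℚ(R)=1; free=3−1=2
SNF(R) diag = [2] → torsion [2]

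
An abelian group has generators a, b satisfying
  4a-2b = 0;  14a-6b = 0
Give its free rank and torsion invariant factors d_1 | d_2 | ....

Answer: M ≅ ℤ/2 ⊕ ℤ/2

Derivation:
rank_ℚ(R)=2; free=2−2=0
SNF(R) diag = [2, 2] → torsion [2, 2]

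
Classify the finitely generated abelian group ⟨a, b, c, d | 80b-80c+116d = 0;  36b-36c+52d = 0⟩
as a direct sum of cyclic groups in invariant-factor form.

rank_ℚ(R)=2; free=4−2=2
SNF(R) diag = [4, 4] → torsion [4, 4]

Answer: M ≅ ℤ^2 ⊕ ℤ/4 ⊕ ℤ/4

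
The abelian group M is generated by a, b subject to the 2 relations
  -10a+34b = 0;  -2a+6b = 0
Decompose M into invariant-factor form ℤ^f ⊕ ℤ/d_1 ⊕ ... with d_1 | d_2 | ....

Answer: M ≅ ℤ/2 ⊕ ℤ/4

Derivation:
rank_ℚ(R)=2; free=2−2=0
SNF(R) diag = [2, 4] → torsion [2, 4]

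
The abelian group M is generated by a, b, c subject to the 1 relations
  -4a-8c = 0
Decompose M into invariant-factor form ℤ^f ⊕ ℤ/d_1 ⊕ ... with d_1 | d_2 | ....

Answer: M ≅ ℤ^2 ⊕ ℤ/4

Derivation:
rank_ℚ(R)=1; free=3−1=2
SNF(R) diag = [4] → torsion [4]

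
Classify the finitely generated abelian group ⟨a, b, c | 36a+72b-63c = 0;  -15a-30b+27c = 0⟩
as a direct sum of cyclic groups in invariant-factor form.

rank_ℚ(R)=2; free=3−2=1
SNF(R) diag = [3, 9] → torsion [3, 9]

Answer: M ≅ ℤ^1 ⊕ ℤ/3 ⊕ ℤ/9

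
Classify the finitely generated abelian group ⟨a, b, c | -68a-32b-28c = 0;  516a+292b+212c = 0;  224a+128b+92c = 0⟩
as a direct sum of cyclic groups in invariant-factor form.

rank_ℚ(R)=3; free=3−3=0
SNF(R) diag = [4, 4, 4] → torsion [4, 4, 4]

Answer: M ≅ ℤ/4 ⊕ ℤ/4 ⊕ ℤ/4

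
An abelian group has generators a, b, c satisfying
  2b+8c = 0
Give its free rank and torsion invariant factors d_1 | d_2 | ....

rank_ℚ(R)=1; free=3−1=2
SNF(R) diag = [2] → torsion [2]

Answer: M ≅ ℤ^2 ⊕ ℤ/2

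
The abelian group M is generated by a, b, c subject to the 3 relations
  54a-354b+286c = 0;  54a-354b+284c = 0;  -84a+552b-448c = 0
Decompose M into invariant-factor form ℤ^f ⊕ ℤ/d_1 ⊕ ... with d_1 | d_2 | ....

rank_ℚ(R)=3; free=3−3=0
SNF(R) diag = [2, 6, 12] → torsion [2, 6, 12]

Answer: M ≅ ℤ/2 ⊕ ℤ/6 ⊕ ℤ/12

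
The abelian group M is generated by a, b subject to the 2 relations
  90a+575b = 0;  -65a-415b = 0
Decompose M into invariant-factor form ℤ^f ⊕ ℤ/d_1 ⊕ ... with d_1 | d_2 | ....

Answer: M ≅ ℤ/5 ⊕ ℤ/5

Derivation:
rank_ℚ(R)=2; free=2−2=0
SNF(R) diag = [5, 5] → torsion [5, 5]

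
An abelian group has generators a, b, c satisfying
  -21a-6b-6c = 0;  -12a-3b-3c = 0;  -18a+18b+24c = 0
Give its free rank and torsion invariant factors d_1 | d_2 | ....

Answer: M ≅ ℤ/3 ⊕ ℤ/3 ⊕ ℤ/6

Derivation:
rank_ℚ(R)=3; free=3−3=0
SNF(R) diag = [3, 3, 6] → torsion [3, 3, 6]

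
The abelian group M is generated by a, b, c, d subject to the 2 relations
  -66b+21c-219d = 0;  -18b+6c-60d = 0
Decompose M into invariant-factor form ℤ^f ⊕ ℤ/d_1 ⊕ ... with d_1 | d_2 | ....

rank_ℚ(R)=2; free=4−2=2
SNF(R) diag = [3, 6] → torsion [3, 6]

Answer: M ≅ ℤ^2 ⊕ ℤ/3 ⊕ ℤ/6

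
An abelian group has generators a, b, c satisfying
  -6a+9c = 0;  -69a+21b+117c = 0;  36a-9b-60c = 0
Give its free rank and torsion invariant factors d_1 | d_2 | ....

Answer: M ≅ ℤ/3 ⊕ ℤ/3 ⊕ ℤ/3

Derivation:
rank_ℚ(R)=3; free=3−3=0
SNF(R) diag = [3, 3, 3] → torsion [3, 3, 3]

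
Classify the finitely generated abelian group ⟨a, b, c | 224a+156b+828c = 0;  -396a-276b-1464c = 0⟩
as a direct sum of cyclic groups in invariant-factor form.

Answer: M ≅ ℤ^1 ⊕ ℤ/4 ⊕ ℤ/12

Derivation:
rank_ℚ(R)=2; free=3−2=1
SNF(R) diag = [4, 12] → torsion [4, 12]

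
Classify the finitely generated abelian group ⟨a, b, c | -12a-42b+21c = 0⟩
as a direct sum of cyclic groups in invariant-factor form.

rank_ℚ(R)=1; free=3−1=2
SNF(R) diag = [3] → torsion [3]

Answer: M ≅ ℤ^2 ⊕ ℤ/3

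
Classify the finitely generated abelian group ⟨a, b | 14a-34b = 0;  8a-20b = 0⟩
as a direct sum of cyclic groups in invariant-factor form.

Answer: M ≅ ℤ/2 ⊕ ℤ/4

Derivation:
rank_ℚ(R)=2; free=2−2=0
SNF(R) diag = [2, 4] → torsion [2, 4]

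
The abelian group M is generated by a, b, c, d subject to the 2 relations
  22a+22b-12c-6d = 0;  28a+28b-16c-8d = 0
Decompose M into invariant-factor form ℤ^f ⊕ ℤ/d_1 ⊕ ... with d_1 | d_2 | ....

Answer: M ≅ ℤ^2 ⊕ ℤ/2 ⊕ ℤ/4

Derivation:
rank_ℚ(R)=2; free=4−2=2
SNF(R) diag = [2, 4] → torsion [2, 4]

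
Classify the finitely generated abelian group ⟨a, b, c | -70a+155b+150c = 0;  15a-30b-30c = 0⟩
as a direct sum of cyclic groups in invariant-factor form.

rank_ℚ(R)=2; free=3−2=1
SNF(R) diag = [5, 15] → torsion [5, 15]

Answer: M ≅ ℤ^1 ⊕ ℤ/5 ⊕ ℤ/15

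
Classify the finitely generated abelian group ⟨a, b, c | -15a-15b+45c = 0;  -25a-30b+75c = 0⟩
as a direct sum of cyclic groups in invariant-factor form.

Answer: M ≅ ℤ^1 ⊕ ℤ/5 ⊕ ℤ/15

Derivation:
rank_ℚ(R)=2; free=3−2=1
SNF(R) diag = [5, 15] → torsion [5, 15]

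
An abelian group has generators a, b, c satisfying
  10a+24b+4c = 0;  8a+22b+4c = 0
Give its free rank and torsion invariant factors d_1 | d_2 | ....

Answer: M ≅ ℤ^1 ⊕ ℤ/2 ⊕ ℤ/2

Derivation:
rank_ℚ(R)=2; free=3−2=1
SNF(R) diag = [2, 2] → torsion [2, 2]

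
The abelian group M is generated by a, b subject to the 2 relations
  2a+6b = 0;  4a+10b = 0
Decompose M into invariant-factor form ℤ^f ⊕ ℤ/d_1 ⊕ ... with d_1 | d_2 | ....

rank_ℚ(R)=2; free=2−2=0
SNF(R) diag = [2, 2] → torsion [2, 2]

Answer: M ≅ ℤ/2 ⊕ ℤ/2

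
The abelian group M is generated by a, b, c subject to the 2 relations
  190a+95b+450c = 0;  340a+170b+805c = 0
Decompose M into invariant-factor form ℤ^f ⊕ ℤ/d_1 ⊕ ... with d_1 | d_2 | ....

Answer: M ≅ ℤ^1 ⊕ ℤ/5 ⊕ ℤ/5

Derivation:
rank_ℚ(R)=2; free=3−2=1
SNF(R) diag = [5, 5] → torsion [5, 5]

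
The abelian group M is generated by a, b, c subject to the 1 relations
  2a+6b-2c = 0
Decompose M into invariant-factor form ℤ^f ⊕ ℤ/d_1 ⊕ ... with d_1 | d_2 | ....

Answer: M ≅ ℤ^2 ⊕ ℤ/2

Derivation:
rank_ℚ(R)=1; free=3−1=2
SNF(R) diag = [2] → torsion [2]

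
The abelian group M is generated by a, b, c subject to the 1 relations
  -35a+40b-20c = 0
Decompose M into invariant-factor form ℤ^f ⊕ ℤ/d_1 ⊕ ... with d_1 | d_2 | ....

Answer: M ≅ ℤ^2 ⊕ ℤ/5

Derivation:
rank_ℚ(R)=1; free=3−1=2
SNF(R) diag = [5] → torsion [5]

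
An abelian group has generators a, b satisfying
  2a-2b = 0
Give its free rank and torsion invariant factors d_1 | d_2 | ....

rank_ℚ(R)=1; free=2−1=1
SNF(R) diag = [2] → torsion [2]

Answer: M ≅ ℤ^1 ⊕ ℤ/2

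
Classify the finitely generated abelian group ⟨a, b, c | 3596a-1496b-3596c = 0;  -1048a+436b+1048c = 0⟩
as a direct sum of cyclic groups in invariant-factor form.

Answer: M ≅ ℤ^1 ⊕ ℤ/4 ⊕ ℤ/12

Derivation:
rank_ℚ(R)=2; free=3−2=1
SNF(R) diag = [4, 12] → torsion [4, 12]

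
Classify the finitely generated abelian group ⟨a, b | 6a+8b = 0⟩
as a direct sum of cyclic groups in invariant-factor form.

rank_ℚ(R)=1; free=2−1=1
SNF(R) diag = [2] → torsion [2]

Answer: M ≅ ℤ^1 ⊕ ℤ/2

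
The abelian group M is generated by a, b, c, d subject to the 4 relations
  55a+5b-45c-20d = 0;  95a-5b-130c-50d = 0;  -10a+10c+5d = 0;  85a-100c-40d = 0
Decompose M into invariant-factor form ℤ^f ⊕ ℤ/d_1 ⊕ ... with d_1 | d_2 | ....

Answer: M ≅ ℤ/5 ⊕ ℤ/5 ⊕ ℤ/5 ⊕ ℤ/5

Derivation:
rank_ℚ(R)=4; free=4−4=0
SNF(R) diag = [5, 5, 5, 5] → torsion [5, 5, 5, 5]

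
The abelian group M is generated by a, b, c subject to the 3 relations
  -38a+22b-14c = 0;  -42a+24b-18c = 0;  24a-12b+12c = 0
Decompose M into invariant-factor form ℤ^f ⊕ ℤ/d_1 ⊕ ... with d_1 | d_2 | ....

rank_ℚ(R)=3; free=3−3=0
SNF(R) diag = [2, 6, 12] → torsion [2, 6, 12]

Answer: M ≅ ℤ/2 ⊕ ℤ/6 ⊕ ℤ/12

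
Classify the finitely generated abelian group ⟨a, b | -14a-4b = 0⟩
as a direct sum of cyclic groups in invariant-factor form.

rank_ℚ(R)=1; free=2−1=1
SNF(R) diag = [2] → torsion [2]

Answer: M ≅ ℤ^1 ⊕ ℤ/2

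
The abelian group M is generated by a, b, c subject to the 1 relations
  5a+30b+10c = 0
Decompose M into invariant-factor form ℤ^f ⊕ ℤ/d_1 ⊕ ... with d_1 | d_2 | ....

Answer: M ≅ ℤ^2 ⊕ ℤ/5

Derivation:
rank_ℚ(R)=1; free=3−1=2
SNF(R) diag = [5] → torsion [5]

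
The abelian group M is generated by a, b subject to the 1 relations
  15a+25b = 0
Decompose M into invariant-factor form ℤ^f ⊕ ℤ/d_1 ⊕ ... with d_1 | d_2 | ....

rank_ℚ(R)=1; free=2−1=1
SNF(R) diag = [5] → torsion [5]

Answer: M ≅ ℤ^1 ⊕ ℤ/5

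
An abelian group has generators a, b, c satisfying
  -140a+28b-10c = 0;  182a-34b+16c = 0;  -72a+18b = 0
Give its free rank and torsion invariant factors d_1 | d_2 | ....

rank_ℚ(R)=3; free=3−3=0
SNF(R) diag = [2, 6, 18] → torsion [2, 6, 18]

Answer: M ≅ ℤ/2 ⊕ ℤ/6 ⊕ ℤ/18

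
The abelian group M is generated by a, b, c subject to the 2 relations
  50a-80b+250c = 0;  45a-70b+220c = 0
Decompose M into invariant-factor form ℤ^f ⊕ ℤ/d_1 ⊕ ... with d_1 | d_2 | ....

Answer: M ≅ ℤ^1 ⊕ ℤ/5 ⊕ ℤ/10

Derivation:
rank_ℚ(R)=2; free=3−2=1
SNF(R) diag = [5, 10] → torsion [5, 10]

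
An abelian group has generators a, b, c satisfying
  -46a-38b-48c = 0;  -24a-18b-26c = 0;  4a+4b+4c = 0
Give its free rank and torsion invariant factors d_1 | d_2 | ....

Answer: M ≅ ℤ/2 ⊕ ℤ/2 ⊕ ℤ/4

Derivation:
rank_ℚ(R)=3; free=3−3=0
SNF(R) diag = [2, 2, 4] → torsion [2, 2, 4]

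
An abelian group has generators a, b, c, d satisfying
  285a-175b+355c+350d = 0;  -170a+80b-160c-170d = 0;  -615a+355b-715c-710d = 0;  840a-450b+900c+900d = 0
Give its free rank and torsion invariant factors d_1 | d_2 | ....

Answer: M ≅ ℤ/5 ⊕ ℤ/10 ⊕ ℤ/30 ⊕ ℤ/90

Derivation:
rank_ℚ(R)=4; free=4−4=0
SNF(R) diag = [5, 10, 30, 90] → torsion [5, 10, 30, 90]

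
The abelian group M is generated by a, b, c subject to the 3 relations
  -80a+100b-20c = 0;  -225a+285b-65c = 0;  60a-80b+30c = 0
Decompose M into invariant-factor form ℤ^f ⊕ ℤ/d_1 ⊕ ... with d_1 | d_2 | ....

Answer: M ≅ ℤ/5 ⊕ ℤ/10 ⊕ ℤ/20

Derivation:
rank_ℚ(R)=3; free=3−3=0
SNF(R) diag = [5, 10, 20] → torsion [5, 10, 20]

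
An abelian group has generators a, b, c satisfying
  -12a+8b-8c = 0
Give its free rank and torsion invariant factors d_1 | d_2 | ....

rank_ℚ(R)=1; free=3−1=2
SNF(R) diag = [4] → torsion [4]

Answer: M ≅ ℤ^2 ⊕ ℤ/4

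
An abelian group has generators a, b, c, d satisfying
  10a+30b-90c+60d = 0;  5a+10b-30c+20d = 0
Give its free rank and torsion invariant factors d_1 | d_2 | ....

rank_ℚ(R)=2; free=4−2=2
SNF(R) diag = [5, 10] → torsion [5, 10]

Answer: M ≅ ℤ^2 ⊕ ℤ/5 ⊕ ℤ/10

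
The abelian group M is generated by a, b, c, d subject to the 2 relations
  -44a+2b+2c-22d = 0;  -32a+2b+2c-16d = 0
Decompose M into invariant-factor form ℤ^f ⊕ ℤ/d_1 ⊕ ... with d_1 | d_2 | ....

rank_ℚ(R)=2; free=4−2=2
SNF(R) diag = [2, 6] → torsion [2, 6]

Answer: M ≅ ℤ^2 ⊕ ℤ/2 ⊕ ℤ/6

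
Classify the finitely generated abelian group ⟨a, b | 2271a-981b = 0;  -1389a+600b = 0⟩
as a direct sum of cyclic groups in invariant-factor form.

Answer: M ≅ ℤ/3 ⊕ ℤ/3

Derivation:
rank_ℚ(R)=2; free=2−2=0
SNF(R) diag = [3, 3] → torsion [3, 3]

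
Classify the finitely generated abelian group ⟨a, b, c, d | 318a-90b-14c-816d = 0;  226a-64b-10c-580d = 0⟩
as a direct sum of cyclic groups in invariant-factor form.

Answer: M ≅ ℤ^2 ⊕ ℤ/2 ⊕ ℤ/2

Derivation:
rank_ℚ(R)=2; free=4−2=2
SNF(R) diag = [2, 2] → torsion [2, 2]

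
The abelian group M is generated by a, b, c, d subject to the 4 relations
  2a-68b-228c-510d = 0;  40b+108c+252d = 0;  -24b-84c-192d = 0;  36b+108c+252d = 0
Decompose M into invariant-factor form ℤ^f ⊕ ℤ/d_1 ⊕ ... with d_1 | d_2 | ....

rank_ℚ(R)=4; free=4−4=0
SNF(R) diag = [2, 4, 12, 36] → torsion [2, 4, 12, 36]

Answer: M ≅ ℤ/2 ⊕ ℤ/4 ⊕ ℤ/12 ⊕ ℤ/36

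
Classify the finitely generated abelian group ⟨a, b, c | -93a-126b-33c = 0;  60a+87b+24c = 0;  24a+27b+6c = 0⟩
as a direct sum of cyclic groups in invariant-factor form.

Answer: M ≅ ℤ/3 ⊕ ℤ/3 ⊕ ℤ/6

Derivation:
rank_ℚ(R)=3; free=3−3=0
SNF(R) diag = [3, 3, 6] → torsion [3, 3, 6]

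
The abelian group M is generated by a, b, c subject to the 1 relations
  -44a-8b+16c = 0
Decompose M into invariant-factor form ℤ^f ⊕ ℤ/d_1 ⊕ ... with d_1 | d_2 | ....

rank_ℚ(R)=1; free=3−1=2
SNF(R) diag = [4] → torsion [4]

Answer: M ≅ ℤ^2 ⊕ ℤ/4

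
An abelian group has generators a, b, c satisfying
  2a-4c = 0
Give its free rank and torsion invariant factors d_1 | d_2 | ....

rank_ℚ(R)=1; free=3−1=2
SNF(R) diag = [2] → torsion [2]

Answer: M ≅ ℤ^2 ⊕ ℤ/2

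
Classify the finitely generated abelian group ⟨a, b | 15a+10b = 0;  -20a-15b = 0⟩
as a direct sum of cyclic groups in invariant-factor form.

Answer: M ≅ ℤ/5 ⊕ ℤ/5

Derivation:
rank_ℚ(R)=2; free=2−2=0
SNF(R) diag = [5, 5] → torsion [5, 5]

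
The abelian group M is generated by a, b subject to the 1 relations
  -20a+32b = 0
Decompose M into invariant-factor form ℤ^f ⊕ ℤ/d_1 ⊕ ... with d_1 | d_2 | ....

Answer: M ≅ ℤ^1 ⊕ ℤ/4

Derivation:
rank_ℚ(R)=1; free=2−1=1
SNF(R) diag = [4] → torsion [4]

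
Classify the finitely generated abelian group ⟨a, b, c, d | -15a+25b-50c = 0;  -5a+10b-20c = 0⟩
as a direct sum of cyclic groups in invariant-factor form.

rank_ℚ(R)=2; free=4−2=2
SNF(R) diag = [5, 5] → torsion [5, 5]

Answer: M ≅ ℤ^2 ⊕ ℤ/5 ⊕ ℤ/5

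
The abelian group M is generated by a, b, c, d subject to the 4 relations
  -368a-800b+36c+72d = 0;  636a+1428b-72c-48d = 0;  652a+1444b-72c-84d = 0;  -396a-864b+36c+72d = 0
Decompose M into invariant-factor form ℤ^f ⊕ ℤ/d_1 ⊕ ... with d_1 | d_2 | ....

rank_ℚ(R)=4; free=4−4=0
SNF(R) diag = [4, 12, 36, 36] → torsion [4, 12, 36, 36]

Answer: M ≅ ℤ/4 ⊕ ℤ/12 ⊕ ℤ/36 ⊕ ℤ/36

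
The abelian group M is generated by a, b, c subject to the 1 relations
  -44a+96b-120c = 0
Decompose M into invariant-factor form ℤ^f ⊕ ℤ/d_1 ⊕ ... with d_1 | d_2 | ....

rank_ℚ(R)=1; free=3−1=2
SNF(R) diag = [4] → torsion [4]

Answer: M ≅ ℤ^2 ⊕ ℤ/4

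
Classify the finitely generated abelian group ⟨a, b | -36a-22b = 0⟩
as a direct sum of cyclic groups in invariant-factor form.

rank_ℚ(R)=1; free=2−1=1
SNF(R) diag = [2] → torsion [2]

Answer: M ≅ ℤ^1 ⊕ ℤ/2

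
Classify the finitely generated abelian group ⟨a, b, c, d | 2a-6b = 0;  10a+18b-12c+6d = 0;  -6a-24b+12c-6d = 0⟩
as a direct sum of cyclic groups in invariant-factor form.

Answer: M ≅ ℤ^1 ⊕ ℤ/2 ⊕ ℤ/6 ⊕ ℤ/6

Derivation:
rank_ℚ(R)=3; free=4−3=1
SNF(R) diag = [2, 6, 6] → torsion [2, 6, 6]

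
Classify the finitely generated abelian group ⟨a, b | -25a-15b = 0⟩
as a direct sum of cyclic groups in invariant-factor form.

rank_ℚ(R)=1; free=2−1=1
SNF(R) diag = [5] → torsion [5]

Answer: M ≅ ℤ^1 ⊕ ℤ/5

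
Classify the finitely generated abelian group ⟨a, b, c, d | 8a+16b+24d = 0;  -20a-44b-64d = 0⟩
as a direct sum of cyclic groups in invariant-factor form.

rank_ℚ(R)=2; free=4−2=2
SNF(R) diag = [4, 8] → torsion [4, 8]

Answer: M ≅ ℤ^2 ⊕ ℤ/4 ⊕ ℤ/8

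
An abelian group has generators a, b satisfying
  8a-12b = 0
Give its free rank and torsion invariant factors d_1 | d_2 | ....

Answer: M ≅ ℤ^1 ⊕ ℤ/4

Derivation:
rank_ℚ(R)=1; free=2−1=1
SNF(R) diag = [4] → torsion [4]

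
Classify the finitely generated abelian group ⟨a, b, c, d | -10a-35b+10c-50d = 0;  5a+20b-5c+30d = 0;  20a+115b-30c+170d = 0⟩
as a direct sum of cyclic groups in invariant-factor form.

rank_ℚ(R)=3; free=4−3=1
SNF(R) diag = [5, 5, 10] → torsion [5, 5, 10]

Answer: M ≅ ℤ^1 ⊕ ℤ/5 ⊕ ℤ/5 ⊕ ℤ/10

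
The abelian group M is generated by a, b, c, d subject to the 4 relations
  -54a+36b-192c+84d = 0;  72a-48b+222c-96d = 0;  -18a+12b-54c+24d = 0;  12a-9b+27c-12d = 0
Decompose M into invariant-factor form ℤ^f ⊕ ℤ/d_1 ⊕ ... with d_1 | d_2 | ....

Answer: M ≅ ℤ/3 ⊕ ℤ/6 ⊕ ℤ/6 ⊕ ℤ/12

Derivation:
rank_ℚ(R)=4; free=4−4=0
SNF(R) diag = [3, 6, 6, 12] → torsion [3, 6, 6, 12]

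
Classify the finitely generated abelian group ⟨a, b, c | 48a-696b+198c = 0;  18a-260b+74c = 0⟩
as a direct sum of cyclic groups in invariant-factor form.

Answer: M ≅ ℤ^1 ⊕ ℤ/2 ⊕ ℤ/6

Derivation:
rank_ℚ(R)=2; free=3−2=1
SNF(R) diag = [2, 6] → torsion [2, 6]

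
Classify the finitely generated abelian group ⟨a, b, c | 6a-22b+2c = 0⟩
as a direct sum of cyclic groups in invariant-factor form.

rank_ℚ(R)=1; free=3−1=2
SNF(R) diag = [2] → torsion [2]

Answer: M ≅ ℤ^2 ⊕ ℤ/2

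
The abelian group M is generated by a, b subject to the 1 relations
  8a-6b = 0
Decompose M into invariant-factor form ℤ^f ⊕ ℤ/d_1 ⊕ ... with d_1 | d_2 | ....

rank_ℚ(R)=1; free=2−1=1
SNF(R) diag = [2] → torsion [2]

Answer: M ≅ ℤ^1 ⊕ ℤ/2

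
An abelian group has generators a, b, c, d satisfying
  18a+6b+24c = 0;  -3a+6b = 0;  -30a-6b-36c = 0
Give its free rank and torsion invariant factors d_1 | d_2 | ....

Answer: M ≅ ℤ^1 ⊕ ℤ/3 ⊕ ℤ/6 ⊕ ℤ/12

Derivation:
rank_ℚ(R)=3; free=4−3=1
SNF(R) diag = [3, 6, 12] → torsion [3, 6, 12]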